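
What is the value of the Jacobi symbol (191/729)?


Compute (191/729) via quadratic reciprocity:
  reciprocity: (191/729) -> +(729/191)
  reduce: (156/191)
  pull out 2: (2/191) = +1  (since 191 mod 8 = 7)
  pull out 2: (2/191) = +1  (since 191 mod 8 = 7)
  reciprocity: (39/191) -> -(191/39)
  reduce: (35/39)
  reciprocity: (35/39) -> -(39/35)
  reduce: (4/35)
  pull out 2: (2/35) = -1  (since 35 mod 8 = 3)
  pull out 2: (2/35) = -1  (since 35 mod 8 = 3)
  (1/35) = 1
Product of signs = 1

1


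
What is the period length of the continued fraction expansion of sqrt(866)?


Run the CF algorithm for sqrt(866).
a_0 = floor(sqrt(866)) = 29; set m_0=0, q_0=1.
Recurrence: m' = q*a - m,  q' = (d - m'^2)/q,  a' = floor((a_0 + m')/q').
  step 1: m=29, q=25, a=2
  step 2: m=21, q=17, a=2
  step 3: m=13, q=41, a=1
  step 4: m=28, q=2, a=28
  step 5: m=28, q=41, a=1
  step 6: m=13, q=17, a=2
  step 7: m=21, q=25, a=2
  step 8: m=29, q=1, a=58
a_8 = 2*a_0 = 58, so the period closes here.
sqrt(866) = [29; 2, 2, 1, 28, 1, 2, 2, 58]
Period length = 8

8


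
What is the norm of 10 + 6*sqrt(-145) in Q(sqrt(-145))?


N(a + b*sqrt(d)) = a^2 - d*b^2
= (10)^2 - (-145)*(6)^2
= 100 + 5220
= 5320

5320


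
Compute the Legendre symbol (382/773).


p = 773 is prime, so compute (382/773) with the reciprocity algorithm (Jacobi-symbol steps: pull out 2s via (2/n), flip via reciprocity, reduce):
  pull out 2: (2/773) = -1  (since 773 mod 8 = 5)
  reciprocity: (191/773) -> +(773/191)
  reduce: (9/191)
  reciprocity: (9/191) -> +(191/9)
  reduce: (2/9)
  pull out 2: (2/9) = +1  (since 9 mod 8 = 1)
  (1/9) = 1
Product of signs = -1
(382/773) = -1

-1


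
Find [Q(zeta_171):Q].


The degree equals Euler's totient phi(171).
171 = 3^2 * 19
phi(171) = 108

108


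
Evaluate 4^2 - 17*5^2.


x^2 - d*y^2
= 4^2 - 17*5^2
= 16 - 425
= -409

-409


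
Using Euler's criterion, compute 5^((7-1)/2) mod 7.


p = 7 is prime and the exponent is (p-1)/2 = 3, so by Euler's criterion 5^3 = (5/7) = +1 or -1 mod 7.
Compute by square-and-multiply:
  3 = 2 + 1 (binary 11)
  Repeated squaring mod 7: 5^1 = 5, 5^2 = 4
  5^3 = 5^2 * 5^1 = 4 * 5 mod 7
    4 * 5 = 20 = 6 mod 7
  5^3 = 6 mod 7
Result 6 = p - 1 = -1 mod 7: 5 is a quadratic non-residue mod 7. As a residue in [0, p-1] the value is 6.
5^3 mod 7 = 6

6


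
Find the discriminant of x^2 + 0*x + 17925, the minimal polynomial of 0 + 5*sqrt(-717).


The element 0 + 5*sqrt(-717) has minimal polynomial:
x^2 + 0*x + 17925
Discriminant = (0)^2 - 4*(17925)
= 0 - 71700
= -71700

-71700


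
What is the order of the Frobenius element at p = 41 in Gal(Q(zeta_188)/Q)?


The Frobenius at p in Gal(Q(zeta_n)/Q) = (Z/nZ)* is the class of p, so its order is ord_188(41), the smallest k >= 1 with 41^k = 1 mod 188.
n = 188 = 2^2 * 47, phi(188) = 92; the order divides phi(n).
Divisors of 92: 1, 2, 4, 23, 46, 92
Repeated squaring mod 188: 41^1 = 41, 41^2 = 177, 41^4 = 121, 41^8 = 165, 41^16 = 153, 41^32 = 97, 41^64 = 9
Test divisors in increasing order:
  k=1: 41^1 = 41 mod 188
  k=2: 41^2 = 177 mod 188
  k=4: 41^4 = 121 mod 188
  k=23: 41^23 = 153 * 121 * 177 * 41 = 93 mod 188
  k=46: 41^46 = 97 * 165 * 121 * 177 = 1 mod 188  <- first divisor giving 1
Order = 46

46


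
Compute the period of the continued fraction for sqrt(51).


Run the CF algorithm for sqrt(51).
a_0 = floor(sqrt(51)) = 7; set m_0=0, q_0=1.
Recurrence: m' = q*a - m,  q' = (d - m'^2)/q,  a' = floor((a_0 + m')/q').
  step 1: m=7, q=2, a=7
  step 2: m=7, q=1, a=14
a_2 = 2*a_0 = 14, so the period closes here.
sqrt(51) = [7; 7, 14]
Period length = 2

2


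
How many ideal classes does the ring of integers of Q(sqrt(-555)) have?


K = Q(sqrt(-555)). d mod 4 = 1, so D = disc(K) = d = -555
h(K) equals the number of primitive reduced positive-definite forms (a, b, c) = a*x^2 + b*x*y + c*y^2 with b^2 - 4ac = D,
where reduced means |b| <= a <= c, with b >= 0 whenever |b| = a or a = c, and primitive means gcd(a, b, c) = 1.
Reduced forces 3a^2 <= |D| = 555, so 1 <= a <= 13; b must have the parity of D, and c = (b^2 - D)/(4a) must be an integer >= a.
Enumerate a = 1..13, b in [-a, a]:
  a=1: (1, 1, 139)  [1]
  a=2: none
  a=3: (3, 3, 47)  [1]
  a=4: none
  a=5: (5, 5, 29)  [1]
  a=6..12: none
  a=13: (13, 11, 13)  [1]
Total reduced forms: 1 + 1 + 1 + 1 = 4
h = 4

4


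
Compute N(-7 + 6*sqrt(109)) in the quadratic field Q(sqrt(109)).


N(a + b*sqrt(d)) = a^2 - d*b^2
= (-7)^2 - (109)*(6)^2
= 49 - 3924
= -3875

-3875


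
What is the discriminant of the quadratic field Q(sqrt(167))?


For K = Q(sqrt(d)) with d squarefree: disc(K) = d if d = 1 mod 4, and disc(K) = 4d if d = 2 or 3 mod 4.
Here d = 167, and d mod 4 = 3.
d = 3 mod 4, not 1 (O_K = Z[sqrt(d)]), so disc(K) = 4d = 4 * (167) = 668

668


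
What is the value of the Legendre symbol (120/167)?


p = 167 is prime, so compute (120/167) with the reciprocity algorithm (Jacobi-symbol steps: pull out 2s via (2/n), flip via reciprocity, reduce):
  pull out 2: (2/167) = +1  (since 167 mod 8 = 7)
  pull out 2: (2/167) = +1  (since 167 mod 8 = 7)
  pull out 2: (2/167) = +1  (since 167 mod 8 = 7)
  reciprocity: (15/167) -> -(167/15)
  reduce: (2/15)
  pull out 2: (2/15) = +1  (since 15 mod 8 = 7)
  (1/15) = 1
Product of signs = -1
(120/167) = -1

-1


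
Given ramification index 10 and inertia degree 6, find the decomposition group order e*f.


|D_P| = e * f
= 10 * 6
= 60

60


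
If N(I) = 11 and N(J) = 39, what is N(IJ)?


N(IJ) = N(I) * N(J)
= 11 * 39
= 429

429


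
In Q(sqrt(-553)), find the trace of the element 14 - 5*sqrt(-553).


Tr(a + b*sqrt(d)) = (a + b*sqrt(d)) + (a - b*sqrt(d)) = 2a
= 2 * (14)
= 28

28


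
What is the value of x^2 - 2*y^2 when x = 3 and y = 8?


x^2 - d*y^2
= 3^2 - 2*8^2
= 9 - 128
= -119

-119


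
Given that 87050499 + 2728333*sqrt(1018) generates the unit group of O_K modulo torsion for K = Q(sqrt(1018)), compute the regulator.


epsilon = 87050499 + 2728333*sqrt(1018)
= 1.7410e+08
R = ln(1.7410e+08)
= 18.9751

18.9751


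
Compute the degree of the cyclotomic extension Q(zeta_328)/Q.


The degree equals Euler's totient phi(328).
328 = 2^3 * 41
phi(328) = 160

160


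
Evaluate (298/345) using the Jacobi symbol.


Compute (298/345) via quadratic reciprocity:
  pull out 2: (2/345) = +1  (since 345 mod 8 = 1)
  reciprocity: (149/345) -> +(345/149)
  reduce: (47/149)
  reciprocity: (47/149) -> +(149/47)
  reduce: (8/47)
  pull out 2: (2/47) = +1  (since 47 mod 8 = 7)
  pull out 2: (2/47) = +1  (since 47 mod 8 = 7)
  pull out 2: (2/47) = +1  (since 47 mod 8 = 7)
  (1/47) = 1
Product of signs = 1

1


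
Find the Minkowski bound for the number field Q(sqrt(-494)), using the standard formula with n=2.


d = -494, d mod 4 = 2, so disc(K) = 4d = -1976; |disc(K)| = 1976
Imaginary quadratic field, so n = 2, s = r2 = 1, r1 = 0
M = (n!/n^n) * (4/pi)^s * sqrt(|disc(K)|) = (2!/2^2) * (4/pi)^1 * sqrt(1976)
= 0.5 * 1.273240 * 44.452222
= 28.2992

28.2992


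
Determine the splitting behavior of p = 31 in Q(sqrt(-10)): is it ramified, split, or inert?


K = Q(sqrt(-10)). Since d mod 4 = 2, disc(K) = -40.
Check p | disc: -40 mod 31 = 22.
p does not divide disc. Compute Legendre symbol (d/p):
21^((31-1)/2) mod 31 = -1
(d/p) = -1, so p is inert: (p) stays prime with e=1, f=2, g=1.
Therefore p is inert.

inert


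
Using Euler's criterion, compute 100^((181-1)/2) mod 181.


p = 181 is prime and the exponent is (p-1)/2 = 90, so by Euler's criterion 100^90 = (100/181) = +1 or -1 mod 181.
Compute by square-and-multiply:
  90 = 64 + 16 + 8 + 2 (binary 1011010)
  Repeated squaring mod 181: 100^1 = 100, 100^2 = 45, 100^4 = 34, 100^8 = 70, 100^16 = 13, 100^32 = 169, 100^64 = 144
  100^90 = 100^64 * 100^16 * 100^8 * 100^2 = 144 * 13 * 70 * 45 mod 181
    144 * 13 = 1872 = 62 mod 181
    62 * 70 = 4340 = 177 mod 181
    177 * 45 = 7965 = 1 mod 181
  100^90 = 1 mod 181
Result 1: 100 is a quadratic residue mod 181.
100^90 mod 181 = 1

1


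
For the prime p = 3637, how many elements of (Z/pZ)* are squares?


For prime p, the number of non-zero quadratic residues is (p-1)/2.
= (3637-1)/2
= 1818

1818


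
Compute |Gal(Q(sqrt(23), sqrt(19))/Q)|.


The 2 square roots of distinct primes are multiplicatively independent over Q,
so [K:Q] = 2^2 and Gal(K/Q) is isomorphic to (Z/2Z)^2.
|Gal| = 2^2 = 4

4


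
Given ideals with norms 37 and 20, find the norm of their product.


N(IJ) = N(I) * N(J)
= 37 * 20
= 740

740


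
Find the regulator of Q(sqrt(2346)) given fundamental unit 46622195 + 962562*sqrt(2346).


epsilon = 46622195 + 962562*sqrt(2346)
= 9.3244e+07
R = ln(9.3244e+07)
= 18.3507

18.3507


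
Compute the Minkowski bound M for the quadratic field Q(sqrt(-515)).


d = -515, d mod 4 = 1, so disc(K) = d = -515; |disc(K)| = 515
Imaginary quadratic field, so n = 2, s = r2 = 1, r1 = 0
M = (n!/n^n) * (4/pi)^s * sqrt(|disc(K)|) = (2!/2^2) * (4/pi)^1 * sqrt(515)
= 0.5 * 1.273240 * 22.693611
= 14.4472

14.4472


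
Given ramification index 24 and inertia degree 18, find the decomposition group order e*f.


|D_P| = e * f
= 24 * 18
= 432

432


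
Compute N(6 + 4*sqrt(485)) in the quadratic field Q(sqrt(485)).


N(a + b*sqrt(d)) = a^2 - d*b^2
= (6)^2 - (485)*(4)^2
= 36 - 7760
= -7724

-7724


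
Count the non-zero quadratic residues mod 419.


For prime p, the number of non-zero quadratic residues is (p-1)/2.
= (419-1)/2
= 209

209


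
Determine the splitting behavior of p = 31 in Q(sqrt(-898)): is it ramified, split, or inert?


K = Q(sqrt(-898)). Since d mod 4 = 2, disc(K) = -3592.
Check p | disc: -3592 mod 31 = 4.
p does not divide disc. Compute Legendre symbol (d/p):
1^((31-1)/2) mod 31 = 1
(d/p) = 1, so p splits: (p) = P*P' with e=1, f=1, g=2.
Therefore p is split.

split


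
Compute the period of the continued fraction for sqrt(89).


Run the CF algorithm for sqrt(89).
a_0 = floor(sqrt(89)) = 9; set m_0=0, q_0=1.
Recurrence: m' = q*a - m,  q' = (d - m'^2)/q,  a' = floor((a_0 + m')/q').
  step 1: m=9, q=8, a=2
  step 2: m=7, q=5, a=3
  step 3: m=8, q=5, a=3
  step 4: m=7, q=8, a=2
  step 5: m=9, q=1, a=18
a_5 = 2*a_0 = 18, so the period closes here.
sqrt(89) = [9; 2, 3, 3, 2, 18]
Period length = 5

5


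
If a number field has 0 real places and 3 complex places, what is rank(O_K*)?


By Dirichlet's unit theorem:
rank = r1 + r2 - 1
= 0 + 3 - 1
= 2

2


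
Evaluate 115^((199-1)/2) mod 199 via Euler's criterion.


p = 199 is prime and the exponent is (p-1)/2 = 99, so by Euler's criterion 115^99 = (115/199) = +1 or -1 mod 199.
Compute by square-and-multiply:
  99 = 64 + 32 + 2 + 1 (binary 1100011)
  Repeated squaring mod 199: 115^1 = 115, 115^2 = 91, 115^4 = 122, 115^8 = 158, 115^16 = 89, 115^32 = 160, 115^64 = 128
  115^99 = 115^64 * 115^32 * 115^2 * 115^1 = 128 * 160 * 91 * 115 mod 199
    128 * 160 = 20480 = 182 mod 199
    182 * 91 = 16562 = 45 mod 199
    45 * 115 = 5175 = 1 mod 199
  115^99 = 1 mod 199
Result 1: 115 is a quadratic residue mod 199.
115^99 mod 199 = 1

1


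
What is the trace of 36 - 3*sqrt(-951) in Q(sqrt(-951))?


Tr(a + b*sqrt(d)) = (a + b*sqrt(d)) + (a - b*sqrt(d)) = 2a
= 2 * (36)
= 72

72


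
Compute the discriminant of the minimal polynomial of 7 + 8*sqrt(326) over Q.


The element 7 + 8*sqrt(326) has minimal polynomial:
x^2 - 14*x - 20815
Discriminant = (-14)^2 - 4*(-20815)
= 196 + 83260
= 83456

83456


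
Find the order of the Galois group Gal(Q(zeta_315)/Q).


|Gal(Q(zeta_315)/Q)| = phi(315)
= 144

144


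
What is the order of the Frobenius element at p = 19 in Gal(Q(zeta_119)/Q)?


The Frobenius at p in Gal(Q(zeta_n)/Q) = (Z/nZ)* is the class of p, so its order is ord_119(19), the smallest k >= 1 with 19^k = 1 mod 119.
n = 119 = 7 * 17, phi(119) = 96; the order divides phi(n).
Divisors of 96: 1, 2, 3, 4, 6, 8, 12, 16, 24, 32, 48, 96
Repeated squaring mod 119: 19^1 = 19, 19^2 = 4, 19^4 = 16, 19^8 = 18, 19^16 = 86, 19^32 = 18, 19^64 = 86
Test divisors in increasing order:
  k=1: 19^1 = 19 mod 119
  k=2: 19^2 = 4 mod 119
  k=3: 19^3 = 4 * 19 = 76 mod 119
  k=4: 19^4 = 16 mod 119
  k=6: 19^6 = 16 * 4 = 64 mod 119
  k=8: 19^8 = 18 mod 119
  k=12: 19^12 = 18 * 16 = 50 mod 119
  k=16: 19^16 = 86 mod 119
  k=24: 19^24 = 86 * 18 = 1 mod 119  <- first divisor giving 1
Order = 24

24


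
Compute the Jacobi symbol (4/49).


Compute (4/49) via quadratic reciprocity:
  pull out 2: (2/49) = +1  (since 49 mod 8 = 1)
  pull out 2: (2/49) = +1  (since 49 mod 8 = 1)
  (1/49) = 1
Product of signs = 1

1


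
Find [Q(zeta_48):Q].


The degree equals Euler's totient phi(48).
48 = 2^4 * 3
phi(48) = 16

16


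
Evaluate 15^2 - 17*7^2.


x^2 - d*y^2
= 15^2 - 17*7^2
= 225 - 833
= -608

-608


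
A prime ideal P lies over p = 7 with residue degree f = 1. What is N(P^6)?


N(P^a) = p^(a*f)
= 7^(6*1)
= 7^6
= 117649

117649


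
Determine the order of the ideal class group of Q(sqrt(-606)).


K = Q(sqrt(-606)). d mod 4 = 2, so D = disc(K) = 4d = -2424
h(K) equals the number of primitive reduced positive-definite forms (a, b, c) = a*x^2 + b*x*y + c*y^2 with b^2 - 4ac = D,
where reduced means |b| <= a <= c, with b >= 0 whenever |b| = a or a = c, and primitive means gcd(a, b, c) = 1.
Reduced forces 3a^2 <= |D| = 2424, so 1 <= a <= 28; b must have the parity of D, and c = (b^2 - D)/(4a) must be an integer >= a.
Enumerate a = 1..28, b in [-a, a]:
  a=1: (1, 0, 606)  [1]
  a=2: (2, 0, 303)  [1]
  a=3: (3, 0, 202)  [1]
  a=4: none
  a=5: (5, -4, 122), (5, 4, 122)  [2]
  a=6: (6, 0, 101)  [1]
  a=7..9: none
  a=10: (10, -4, 61), (10, 4, 61)  [2]
  a=11..14: none
  a=15: (15, -6, 41), (15, 6, 41)  [2]
  a=16..24: none
  a=25: (25, -24, 30), (25, 24, 30)  [2]
  a=26..28: none
Total reduced forms: 1 + 1 + 1 + 2 + 1 + 2 + 2 + 2 = 12
h = 12

12


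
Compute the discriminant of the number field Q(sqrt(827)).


For K = Q(sqrt(d)) with d squarefree: disc(K) = d if d = 1 mod 4, and disc(K) = 4d if d = 2 or 3 mod 4.
Here d = 827, and d mod 4 = 3.
d = 3 mod 4, not 1 (O_K = Z[sqrt(d)]), so disc(K) = 4d = 4 * (827) = 3308

3308


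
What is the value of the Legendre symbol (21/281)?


p = 281 is prime, so compute (21/281) with the reciprocity algorithm (Jacobi-symbol steps: pull out 2s via (2/n), flip via reciprocity, reduce):
  reciprocity: (21/281) -> +(281/21)
  reduce: (8/21)
  pull out 2: (2/21) = -1  (since 21 mod 8 = 5)
  pull out 2: (2/21) = -1  (since 21 mod 8 = 5)
  pull out 2: (2/21) = -1  (since 21 mod 8 = 5)
  (1/21) = 1
Product of signs = -1
(21/281) = -1

-1


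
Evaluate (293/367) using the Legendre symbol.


p = 367 is prime, so compute (293/367) with the reciprocity algorithm (Jacobi-symbol steps: pull out 2s via (2/n), flip via reciprocity, reduce):
  reciprocity: (293/367) -> +(367/293)
  reduce: (74/293)
  pull out 2: (2/293) = -1  (since 293 mod 8 = 5)
  reciprocity: (37/293) -> +(293/37)
  reduce: (34/37)
  pull out 2: (2/37) = -1  (since 37 mod 8 = 5)
  reciprocity: (17/37) -> +(37/17)
  reduce: (3/17)
  reciprocity: (3/17) -> +(17/3)
  reduce: (2/3)
  pull out 2: (2/3) = -1  (since 3 mod 8 = 3)
  (1/3) = 1
Product of signs = -1
(293/367) = -1

-1


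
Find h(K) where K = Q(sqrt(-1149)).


K = Q(sqrt(-1149)). d mod 4 = 3, so D = disc(K) = 4d = -4596
h(K) equals the number of primitive reduced positive-definite forms (a, b, c) = a*x^2 + b*x*y + c*y^2 with b^2 - 4ac = D,
where reduced means |b| <= a <= c, with b >= 0 whenever |b| = a or a = c, and primitive means gcd(a, b, c) = 1.
Reduced forces 3a^2 <= |D| = 4596, so 1 <= a <= 39; b must have the parity of D, and c = (b^2 - D)/(4a) must be an integer >= a.
Enumerate a = 1..39, b in [-a, a]:
  a=1: (1, 0, 1149)  [1]
  a=2: (2, 2, 575)  [1]
  a=3: (3, 0, 383)  [1]
  a=4: none
  a=5: (5, -2, 230), (5, 2, 230)  [2]
  a=6: (6, 6, 193)  [1]
  a=7..9: none
  a=10: (10, -2, 115), (10, 2, 115)  [2]
  a=11..14: none
  a=15: (15, -12, 79), (15, 12, 79)  [2]
  a=16..22: none
  a=23: (23, -2, 50), (23, 2, 50)  [2]
  a=24: none
  a=25: (25, -2, 46), (25, 2, 46)  [2]
  a=26..29: none
  a=30: (30, -18, 41), (30, 18, 41)  [2]
  a=31..39: none
Total reduced forms: 1 + 1 + 1 + 2 + 1 + 2 + 2 + 2 + 2 + 2 = 16
h = 16

16


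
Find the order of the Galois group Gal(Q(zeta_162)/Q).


|Gal(Q(zeta_162)/Q)| = phi(162)
= 54

54


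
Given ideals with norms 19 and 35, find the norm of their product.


N(IJ) = N(I) * N(J)
= 19 * 35
= 665

665


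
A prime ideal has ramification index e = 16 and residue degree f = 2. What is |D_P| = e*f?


|D_P| = e * f
= 16 * 2
= 32

32


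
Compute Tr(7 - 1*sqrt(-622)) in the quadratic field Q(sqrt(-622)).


Tr(a + b*sqrt(d)) = (a + b*sqrt(d)) + (a - b*sqrt(d)) = 2a
= 2 * (7)
= 14

14


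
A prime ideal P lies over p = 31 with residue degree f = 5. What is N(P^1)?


N(P^a) = p^(a*f)
= 31^(1*5)
= 31^5
= 28629151

28629151


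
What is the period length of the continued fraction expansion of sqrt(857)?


Run the CF algorithm for sqrt(857).
a_0 = floor(sqrt(857)) = 29; set m_0=0, q_0=1.
Recurrence: m' = q*a - m,  q' = (d - m'^2)/q,  a' = floor((a_0 + m')/q').
  step 1: m=29, q=16, a=3
  step 2: m=19, q=31, a=1
  step 3: m=12, q=23, a=1
  step 4: m=11, q=32, a=1
  step 5: m=21, q=13, a=3
  step 6: m=18, q=41, a=1
  step 7: m=23, q=8, a=6
  step 8: m=25, q=29, a=1
  step 9: m=4, q=29, a=1
  step 10: m=25, q=8, a=6
  step 11: m=23, q=41, a=1
  step 12: m=18, q=13, a=3
  step 13: m=21, q=32, a=1
  step 14: m=11, q=23, a=1
  step 15: m=12, q=31, a=1
  step 16: m=19, q=16, a=3
  step 17: m=29, q=1, a=58
a_17 = 2*a_0 = 58, so the period closes here.
sqrt(857) = [29; 3, 1, 1, 1, 3, 1, 6, 1, 1, 6, 1, 3, 1, 1, 1, 3, 58]
Period length = 17

17


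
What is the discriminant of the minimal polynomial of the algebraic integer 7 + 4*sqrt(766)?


The element 7 + 4*sqrt(766) has minimal polynomial:
x^2 - 14*x - 12207
Discriminant = (-14)^2 - 4*(-12207)
= 196 + 48828
= 49024

49024


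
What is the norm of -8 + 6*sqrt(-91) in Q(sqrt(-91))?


N(a + b*sqrt(d)) = a^2 - d*b^2
= (-8)^2 - (-91)*(6)^2
= 64 + 3276
= 3340

3340


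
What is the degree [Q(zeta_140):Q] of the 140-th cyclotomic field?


The degree equals Euler's totient phi(140).
140 = 2^2 * 5 * 7
phi(140) = 48

48


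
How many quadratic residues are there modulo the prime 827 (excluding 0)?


For prime p, the number of non-zero quadratic residues is (p-1)/2.
= (827-1)/2
= 413

413


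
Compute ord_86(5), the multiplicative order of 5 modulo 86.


We want ord_86(5), the smallest k >= 1 with 5^k = 1 mod 86.
n = 86 = 2 * 43, phi(86) = 42; the order divides phi(n).
Divisors of 42: 1, 2, 3, 6, 7, 14, 21, 42
Repeated squaring mod 86: 5^1 = 5, 5^2 = 25, 5^4 = 23, 5^8 = 13, 5^16 = 83, 5^32 = 9
Test divisors in increasing order:
  k=1: 5^1 = 5 mod 86
  k=2: 5^2 = 25 mod 86
  k=3: 5^3 = 25 * 5 = 39 mod 86
  k=6: 5^6 = 23 * 25 = 59 mod 86
  k=7: 5^7 = 23 * 25 * 5 = 37 mod 86
  k=14: 5^14 = 13 * 23 * 25 = 79 mod 86
  k=21: 5^21 = 83 * 23 * 5 = 85 mod 86
  k=42: 5^42 = 9 * 13 * 25 = 1 mod 86  <- first divisor giving 1
Order = 42

42


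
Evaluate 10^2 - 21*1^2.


x^2 - d*y^2
= 10^2 - 21*1^2
= 100 - 21
= 79

79


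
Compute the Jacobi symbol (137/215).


Compute (137/215) via quadratic reciprocity:
  reciprocity: (137/215) -> +(215/137)
  reduce: (78/137)
  pull out 2: (2/137) = +1  (since 137 mod 8 = 1)
  reciprocity: (39/137) -> +(137/39)
  reduce: (20/39)
  pull out 2: (2/39) = +1  (since 39 mod 8 = 7)
  pull out 2: (2/39) = +1  (since 39 mod 8 = 7)
  reciprocity: (5/39) -> +(39/5)
  reduce: (4/5)
  pull out 2: (2/5) = -1  (since 5 mod 8 = 5)
  pull out 2: (2/5) = -1  (since 5 mod 8 = 5)
  (1/5) = 1
Product of signs = 1

1


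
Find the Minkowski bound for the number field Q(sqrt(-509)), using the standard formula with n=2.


d = -509, d mod 4 = 3, so disc(K) = 4d = -2036; |disc(K)| = 2036
Imaginary quadratic field, so n = 2, s = r2 = 1, r1 = 0
M = (n!/n^n) * (4/pi)^s * sqrt(|disc(K)|) = (2!/2^2) * (4/pi)^1 * sqrt(2036)
= 0.5 * 1.273240 * 45.122057
= 28.7256

28.7256


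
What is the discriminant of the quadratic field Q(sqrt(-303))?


For K = Q(sqrt(d)) with d squarefree: disc(K) = d if d = 1 mod 4, and disc(K) = 4d if d = 2 or 3 mod 4.
Here d = -303, and d mod 4 = 1.
d = 1 mod 4 (O_K = Z[(1+sqrt(d))/2]), so disc(K) = d = -303

-303


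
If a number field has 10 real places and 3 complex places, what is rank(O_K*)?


By Dirichlet's unit theorem:
rank = r1 + r2 - 1
= 10 + 3 - 1
= 12

12


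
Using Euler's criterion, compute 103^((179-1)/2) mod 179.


p = 179 is prime and the exponent is (p-1)/2 = 89, so by Euler's criterion 103^89 = (103/179) = +1 or -1 mod 179.
Compute by square-and-multiply:
  89 = 64 + 16 + 8 + 1 (binary 1011001)
  Repeated squaring mod 179: 103^1 = 103, 103^2 = 48, 103^4 = 156, 103^8 = 171, 103^16 = 64, 103^32 = 158, 103^64 = 83
  103^89 = 103^64 * 103^16 * 103^8 * 103^1 = 83 * 64 * 171 * 103 mod 179
    83 * 64 = 5312 = 121 mod 179
    121 * 171 = 20691 = 106 mod 179
    106 * 103 = 10918 = 178 mod 179
  103^89 = 178 mod 179
Result 178 = p - 1 = -1 mod 179: 103 is a quadratic non-residue mod 179. As a residue in [0, p-1] the value is 178.
103^89 mod 179 = 178

178


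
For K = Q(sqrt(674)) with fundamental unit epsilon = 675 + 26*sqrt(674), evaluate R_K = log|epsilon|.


epsilon = 675 + 26*sqrt(674)
= 1349.9993
R = ln(1349.9993)
= 7.2079

7.2079


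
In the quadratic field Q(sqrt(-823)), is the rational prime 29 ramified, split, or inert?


K = Q(sqrt(-823)). Since d mod 4 = 1, disc(K) = -823.
Check p | disc: -823 mod 29 = 18.
p does not divide disc. Compute Legendre symbol (d/p):
18^((29-1)/2) mod 29 = -1
(d/p) = -1, so p is inert: (p) stays prime with e=1, f=2, g=1.
Therefore p is inert.

inert


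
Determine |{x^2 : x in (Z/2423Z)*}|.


For prime p, the number of non-zero quadratic residues is (p-1)/2.
= (2423-1)/2
= 1211

1211


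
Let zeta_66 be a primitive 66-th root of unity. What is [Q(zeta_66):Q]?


The degree equals Euler's totient phi(66).
66 = 2 * 3 * 11
phi(66) = 20

20


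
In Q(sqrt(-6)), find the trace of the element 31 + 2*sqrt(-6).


Tr(a + b*sqrt(d)) = (a + b*sqrt(d)) + (a - b*sqrt(d)) = 2a
= 2 * (31)
= 62

62


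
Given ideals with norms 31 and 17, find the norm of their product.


N(IJ) = N(I) * N(J)
= 31 * 17
= 527

527


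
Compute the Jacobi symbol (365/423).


Compute (365/423) via quadratic reciprocity:
  reciprocity: (365/423) -> +(423/365)
  reduce: (58/365)
  pull out 2: (2/365) = -1  (since 365 mod 8 = 5)
  reciprocity: (29/365) -> +(365/29)
  reduce: (17/29)
  reciprocity: (17/29) -> +(29/17)
  reduce: (12/17)
  pull out 2: (2/17) = +1  (since 17 mod 8 = 1)
  pull out 2: (2/17) = +1  (since 17 mod 8 = 1)
  reciprocity: (3/17) -> +(17/3)
  reduce: (2/3)
  pull out 2: (2/3) = -1  (since 3 mod 8 = 3)
  (1/3) = 1
Product of signs = 1

1


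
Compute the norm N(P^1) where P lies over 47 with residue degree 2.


N(P^a) = p^(a*f)
= 47^(1*2)
= 47^2
= 2209

2209


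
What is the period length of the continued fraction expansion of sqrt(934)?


Run the CF algorithm for sqrt(934).
a_0 = floor(sqrt(934)) = 30; set m_0=0, q_0=1.
Recurrence: m' = q*a - m,  q' = (d - m'^2)/q,  a' = floor((a_0 + m')/q').
  step 1: m=30, q=34, a=1
  step 2: m=4, q=27, a=1
  step 3: m=23, q=15, a=3
  step 4: m=22, q=30, a=1
  step 5: m=8, q=29, a=1
  step 6: m=21, q=17, a=3
  step 7: m=30, q=2, a=30
  step 8: m=30, q=17, a=3
  step 9: m=21, q=29, a=1
  step 10: m=8, q=30, a=1
  step 11: m=22, q=15, a=3
  step 12: m=23, q=27, a=1
  step 13: m=4, q=34, a=1
  step 14: m=30, q=1, a=60
a_14 = 2*a_0 = 60, so the period closes here.
sqrt(934) = [30; 1, 1, 3, 1, 1, 3, 30, 3, 1, 1, 3, 1, 1, 60]
Period length = 14

14


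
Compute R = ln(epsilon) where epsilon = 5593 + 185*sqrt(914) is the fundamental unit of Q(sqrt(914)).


epsilon = 5593 + 185*sqrt(914)
= 11186.0001
R = ln(11186.0001)
= 9.3224

9.3224


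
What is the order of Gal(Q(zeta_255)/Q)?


|Gal(Q(zeta_255)/Q)| = phi(255)
= 128

128


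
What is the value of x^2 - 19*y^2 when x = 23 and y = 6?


x^2 - d*y^2
= 23^2 - 19*6^2
= 529 - 684
= -155

-155


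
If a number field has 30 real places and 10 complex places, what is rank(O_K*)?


By Dirichlet's unit theorem:
rank = r1 + r2 - 1
= 30 + 10 - 1
= 39

39


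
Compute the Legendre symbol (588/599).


p = 599 is prime, so compute (588/599) with the reciprocity algorithm (Jacobi-symbol steps: pull out 2s via (2/n), flip via reciprocity, reduce):
  pull out 2: (2/599) = +1  (since 599 mod 8 = 7)
  pull out 2: (2/599) = +1  (since 599 mod 8 = 7)
  reciprocity: (147/599) -> -(599/147)
  reduce: (11/147)
  reciprocity: (11/147) -> -(147/11)
  reduce: (4/11)
  pull out 2: (2/11) = -1  (since 11 mod 8 = 3)
  pull out 2: (2/11) = -1  (since 11 mod 8 = 3)
  (1/11) = 1
Product of signs = 1
(588/599) = 1

1


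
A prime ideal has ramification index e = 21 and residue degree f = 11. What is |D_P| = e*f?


|D_P| = e * f
= 21 * 11
= 231

231


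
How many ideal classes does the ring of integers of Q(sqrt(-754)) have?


K = Q(sqrt(-754)). d mod 4 = 2, so D = disc(K) = 4d = -3016
h(K) equals the number of primitive reduced positive-definite forms (a, b, c) = a*x^2 + b*x*y + c*y^2 with b^2 - 4ac = D,
where reduced means |b| <= a <= c, with b >= 0 whenever |b| = a or a = c, and primitive means gcd(a, b, c) = 1.
Reduced forces 3a^2 <= |D| = 3016, so 1 <= a <= 31; b must have the parity of D, and c = (b^2 - D)/(4a) must be an integer >= a.
Enumerate a = 1..31, b in [-a, a]:
  a=1: (1, 0, 754)  [1]
  a=2: (2, 0, 377)  [1]
  a=3..4: none
  a=5: (5, -2, 151), (5, 2, 151)  [2]
  a=6: none
  a=7: (7, -6, 109), (7, 6, 109)  [2]
  a=8..9: none
  a=10: (10, -8, 77), (10, 8, 77)  [2]
  a=11: (11, -8, 70), (11, 8, 70)  [2]
  a=12: none
  a=13: (13, 0, 58)  [1]
  a=14: (14, -8, 55), (14, 8, 55)  [2]
  a=15..18: none
  a=19: (19, -10, 41), (19, 10, 41)  [2]
  a=20..21: none
  a=22: (22, -8, 35), (22, 8, 35)  [2]
  a=23..24: none
  a=25: (25, -22, 35), (25, 22, 35)  [2]
  a=26: (26, 0, 29)  [1]
  a=27..31: none
Total reduced forms: 1 + 1 + 2 + 2 + 2 + 2 + 1 + 2 + 2 + 2 + 2 + 1 = 20
h = 20

20


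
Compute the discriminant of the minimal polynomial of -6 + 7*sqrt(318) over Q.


The element -6 + 7*sqrt(318) has minimal polynomial:
x^2 + 12*x - 15546
Discriminant = (12)^2 - 4*(-15546)
= 144 + 62184
= 62328

62328


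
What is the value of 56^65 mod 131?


p = 131 is prime and the exponent is (p-1)/2 = 65, so by Euler's criterion 56^65 = (56/131) = +1 or -1 mod 131.
Compute by square-and-multiply:
  65 = 64 + 1 (binary 1000001)
  Repeated squaring mod 131: 56^1 = 56, 56^2 = 123, 56^4 = 64, 56^8 = 35, 56^16 = 46, 56^32 = 20, 56^64 = 7
  56^65 = 56^64 * 56^1 = 7 * 56 mod 131
    7 * 56 = 392 = 130 mod 131
  56^65 = 130 mod 131
Result 130 = p - 1 = -1 mod 131: 56 is a quadratic non-residue mod 131. As a residue in [0, p-1] the value is 130.
56^65 mod 131 = 130

130


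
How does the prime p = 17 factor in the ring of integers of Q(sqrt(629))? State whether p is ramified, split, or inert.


K = Q(sqrt(629)). Since d mod 4 = 1, disc(K) = 629.
Check p | disc: 629 mod 17 = 0.
p divides disc, so p ramifies: (p) = P^2 with e=2, f=1, g=1.
Therefore p is ramified.

ramified


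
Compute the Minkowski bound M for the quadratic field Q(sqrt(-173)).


d = -173, d mod 4 = 3, so disc(K) = 4d = -692; |disc(K)| = 692
Imaginary quadratic field, so n = 2, s = r2 = 1, r1 = 0
M = (n!/n^n) * (4/pi)^s * sqrt(|disc(K)|) = (2!/2^2) * (4/pi)^1 * sqrt(692)
= 0.5 * 1.273240 * 26.305893
= 16.7469

16.7469


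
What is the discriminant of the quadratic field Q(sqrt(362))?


For K = Q(sqrt(d)) with d squarefree: disc(K) = d if d = 1 mod 4, and disc(K) = 4d if d = 2 or 3 mod 4.
Here d = 362, and d mod 4 = 2.
d = 2 mod 4, not 1 (O_K = Z[sqrt(d)]), so disc(K) = 4d = 4 * (362) = 1448

1448


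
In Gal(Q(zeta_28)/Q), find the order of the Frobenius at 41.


The Frobenius at p in Gal(Q(zeta_n)/Q) = (Z/nZ)* is the class of p, so its order is ord_28(41), the smallest k >= 1 with 41^k = 1 mod 28.
n = 28 = 2^2 * 7, phi(28) = 12; the order divides phi(n).
Divisors of 12: 1, 2, 3, 4, 6, 12
Repeated squaring mod 28: 41^1 = 13, 41^2 = 1, 41^4 = 1, 41^8 = 1
Test divisors in increasing order:
  k=1: 41^1 = 13 mod 28
  k=2: 41^2 = 1 mod 28  <- first divisor giving 1
Order = 2

2


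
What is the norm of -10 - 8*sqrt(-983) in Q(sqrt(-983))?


N(a + b*sqrt(d)) = a^2 - d*b^2
= (-10)^2 - (-983)*(-8)^2
= 100 + 62912
= 63012

63012


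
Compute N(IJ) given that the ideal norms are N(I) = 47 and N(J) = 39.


N(IJ) = N(I) * N(J)
= 47 * 39
= 1833

1833


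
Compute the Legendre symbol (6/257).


p = 257 is prime, so compute (6/257) with the reciprocity algorithm (Jacobi-symbol steps: pull out 2s via (2/n), flip via reciprocity, reduce):
  pull out 2: (2/257) = +1  (since 257 mod 8 = 1)
  reciprocity: (3/257) -> +(257/3)
  reduce: (2/3)
  pull out 2: (2/3) = -1  (since 3 mod 8 = 3)
  (1/3) = 1
Product of signs = -1
(6/257) = -1

-1


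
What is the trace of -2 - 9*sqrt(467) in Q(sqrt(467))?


Tr(a + b*sqrt(d)) = (a + b*sqrt(d)) + (a - b*sqrt(d)) = 2a
= 2 * (-2)
= -4

-4


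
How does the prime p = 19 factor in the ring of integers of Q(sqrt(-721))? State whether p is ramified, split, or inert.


K = Q(sqrt(-721)). Since d mod 4 = 3, disc(K) = -2884.
Check p | disc: -2884 mod 19 = 4.
p does not divide disc. Compute Legendre symbol (d/p):
1^((19-1)/2) mod 19 = 1
(d/p) = 1, so p splits: (p) = P*P' with e=1, f=1, g=2.
Therefore p is split.

split


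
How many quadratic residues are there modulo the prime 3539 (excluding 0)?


For prime p, the number of non-zero quadratic residues is (p-1)/2.
= (3539-1)/2
= 1769

1769


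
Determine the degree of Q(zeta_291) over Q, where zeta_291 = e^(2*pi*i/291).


The degree equals Euler's totient phi(291).
291 = 3 * 97
phi(291) = 192

192


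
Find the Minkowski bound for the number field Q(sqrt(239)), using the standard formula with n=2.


d = 239, d mod 4 = 3, so disc(K) = 4d = 956; |disc(K)| = 956
Real quadratic field, so n = 2, s = r2 = 0, r1 = 2
M = (n!/n^n) * (4/pi)^s * sqrt(|disc(K)|) = (2!/2^2) * (4/pi)^0 * sqrt(956)
= 0.5 * 1.000000 * 30.919250
= 15.4596

15.4596


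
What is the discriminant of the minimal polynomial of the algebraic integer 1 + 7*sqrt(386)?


The element 1 + 7*sqrt(386) has minimal polynomial:
x^2 - 2*x - 18913
Discriminant = (-2)^2 - 4*(-18913)
= 4 + 75652
= 75656

75656


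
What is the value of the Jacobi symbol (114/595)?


Compute (114/595) via quadratic reciprocity:
  pull out 2: (2/595) = -1  (since 595 mod 8 = 3)
  reciprocity: (57/595) -> +(595/57)
  reduce: (25/57)
  reciprocity: (25/57) -> +(57/25)
  reduce: (7/25)
  reciprocity: (7/25) -> +(25/7)
  reduce: (4/7)
  pull out 2: (2/7) = +1  (since 7 mod 8 = 7)
  pull out 2: (2/7) = +1  (since 7 mod 8 = 7)
  (1/7) = 1
Product of signs = -1

-1


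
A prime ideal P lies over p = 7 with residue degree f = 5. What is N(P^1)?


N(P^a) = p^(a*f)
= 7^(1*5)
= 7^5
= 16807

16807


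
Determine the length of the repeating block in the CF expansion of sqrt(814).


Run the CF algorithm for sqrt(814).
a_0 = floor(sqrt(814)) = 28; set m_0=0, q_0=1.
Recurrence: m' = q*a - m,  q' = (d - m'^2)/q,  a' = floor((a_0 + m')/q').
  step 1: m=28, q=30, a=1
  step 2: m=2, q=27, a=1
  step 3: m=25, q=7, a=7
  step 4: m=24, q=34, a=1
  step 5: m=10, q=21, a=1
  step 6: m=11, q=33, a=1
  step 7: m=22, q=10, a=5
  step 8: m=28, q=3, a=18
  step 9: m=26, q=46, a=1
  step 10: m=20, q=9, a=5
  step 11: m=25, q=21, a=2
  step 12: m=17, q=25, a=1
  step 13: m=8, q=30, a=1
  step 14: m=22, q=11, a=4
  step 15: m=22, q=30, a=1
  step 16: m=8, q=25, a=1
  step 17: m=17, q=21, a=2
  step 18: m=25, q=9, a=5
  step 19: m=20, q=46, a=1
  step 20: m=26, q=3, a=18
  step 21: m=28, q=10, a=5
  step 22: m=22, q=33, a=1
  step 23: m=11, q=21, a=1
  step 24: m=10, q=34, a=1
  step 25: m=24, q=7, a=7
  step 26: m=25, q=27, a=1
  step 27: m=2, q=30, a=1
  step 28: m=28, q=1, a=56
a_28 = 2*a_0 = 56, so the period closes here.
sqrt(814) = [28; 1, 1, 7, 1, 1, 1, 5, 18, 1, 5, 2, 1, 1, 4, 1, 1, 2, 5, 1, 18, 5, 1, 1, 1, 7, 1, 1, 56]
Period length = 28

28


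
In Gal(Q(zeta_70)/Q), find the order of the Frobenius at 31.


The Frobenius at p in Gal(Q(zeta_n)/Q) = (Z/nZ)* is the class of p, so its order is ord_70(31), the smallest k >= 1 with 31^k = 1 mod 70.
n = 70 = 2 * 5 * 7, phi(70) = 24; the order divides phi(n).
Divisors of 24: 1, 2, 3, 4, 6, 8, 12, 24
Repeated squaring mod 70: 31^1 = 31, 31^2 = 51, 31^4 = 11, 31^8 = 51, 31^16 = 11
Test divisors in increasing order:
  k=1: 31^1 = 31 mod 70
  k=2: 31^2 = 51 mod 70
  k=3: 31^3 = 51 * 31 = 41 mod 70
  k=4: 31^4 = 11 mod 70
  k=6: 31^6 = 11 * 51 = 1 mod 70  <- first divisor giving 1
Order = 6

6


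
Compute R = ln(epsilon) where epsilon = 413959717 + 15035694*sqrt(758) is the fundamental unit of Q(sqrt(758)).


epsilon = 413959717 + 15035694*sqrt(758)
= 8.2792e+08
R = ln(8.2792e+08)
= 20.5344

20.5344


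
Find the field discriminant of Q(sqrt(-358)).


For K = Q(sqrt(d)) with d squarefree: disc(K) = d if d = 1 mod 4, and disc(K) = 4d if d = 2 or 3 mod 4.
Here d = -358, and d mod 4 = 2.
d = 2 mod 4, not 1 (O_K = Z[sqrt(d)]), so disc(K) = 4d = 4 * (-358) = -1432

-1432


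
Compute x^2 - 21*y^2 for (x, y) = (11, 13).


x^2 - d*y^2
= 11^2 - 21*13^2
= 121 - 3549
= -3428

-3428


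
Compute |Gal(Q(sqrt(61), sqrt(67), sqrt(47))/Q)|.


The 3 square roots of distinct primes are multiplicatively independent over Q,
so [K:Q] = 2^3 and Gal(K/Q) is isomorphic to (Z/2Z)^3.
|Gal| = 2^3 = 8

8


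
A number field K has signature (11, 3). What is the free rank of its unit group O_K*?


By Dirichlet's unit theorem:
rank = r1 + r2 - 1
= 11 + 3 - 1
= 13

13


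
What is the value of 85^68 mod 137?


p = 137 is prime and the exponent is (p-1)/2 = 68, so by Euler's criterion 85^68 = (85/137) = +1 or -1 mod 137.
Compute by square-and-multiply:
  68 = 64 + 4 (binary 1000100)
  Repeated squaring mod 137: 85^1 = 85, 85^2 = 101, 85^4 = 63, 85^8 = 133, 85^16 = 16, 85^32 = 119, 85^64 = 50
  85^68 = 85^64 * 85^4 = 50 * 63 mod 137
    50 * 63 = 3150 = 136 mod 137
  85^68 = 136 mod 137
Result 136 = p - 1 = -1 mod 137: 85 is a quadratic non-residue mod 137. As a residue in [0, p-1] the value is 136.
85^68 mod 137 = 136

136


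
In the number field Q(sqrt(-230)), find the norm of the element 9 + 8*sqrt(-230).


N(a + b*sqrt(d)) = a^2 - d*b^2
= (9)^2 - (-230)*(8)^2
= 81 + 14720
= 14801

14801


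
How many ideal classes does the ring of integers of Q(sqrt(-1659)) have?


K = Q(sqrt(-1659)). d mod 4 = 1, so D = disc(K) = d = -1659
h(K) equals the number of primitive reduced positive-definite forms (a, b, c) = a*x^2 + b*x*y + c*y^2 with b^2 - 4ac = D,
where reduced means |b| <= a <= c, with b >= 0 whenever |b| = a or a = c, and primitive means gcd(a, b, c) = 1.
Reduced forces 3a^2 <= |D| = 1659, so 1 <= a <= 23; b must have the parity of D, and c = (b^2 - D)/(4a) must be an integer >= a.
Enumerate a = 1..23, b in [-a, a]:
  a=1: (1, 1, 415)  [1]
  a=2: none
  a=3: (3, 3, 139)  [1]
  a=4: none
  a=5: (5, -1, 83), (5, 1, 83)  [2]
  a=6: none
  a=7: (7, 7, 61)  [1]
  a=8..14: none
  a=15: (15, -9, 29), (15, 9, 29)  [2]
  a=16..20: none
  a=21: (21, 21, 25)  [1]
  a=22..23: none
Total reduced forms: 1 + 1 + 2 + 1 + 2 + 1 = 8
h = 8

8


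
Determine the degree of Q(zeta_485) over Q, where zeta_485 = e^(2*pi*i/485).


The degree equals Euler's totient phi(485).
485 = 5 * 97
phi(485) = 384

384


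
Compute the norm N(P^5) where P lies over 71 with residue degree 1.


N(P^a) = p^(a*f)
= 71^(5*1)
= 71^5
= 1804229351

1804229351


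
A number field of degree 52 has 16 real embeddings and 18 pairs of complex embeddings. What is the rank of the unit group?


By Dirichlet's unit theorem:
rank = r1 + r2 - 1
= 16 + 18 - 1
= 33

33


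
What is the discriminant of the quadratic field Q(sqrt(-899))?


For K = Q(sqrt(d)) with d squarefree: disc(K) = d if d = 1 mod 4, and disc(K) = 4d if d = 2 or 3 mod 4.
Here d = -899, and d mod 4 = 1.
d = 1 mod 4 (O_K = Z[(1+sqrt(d))/2]), so disc(K) = d = -899

-899


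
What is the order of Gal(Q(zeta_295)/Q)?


|Gal(Q(zeta_295)/Q)| = phi(295)
= 232

232


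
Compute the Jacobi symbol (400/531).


Compute (400/531) via quadratic reciprocity:
  pull out 2: (2/531) = -1  (since 531 mod 8 = 3)
  pull out 2: (2/531) = -1  (since 531 mod 8 = 3)
  pull out 2: (2/531) = -1  (since 531 mod 8 = 3)
  pull out 2: (2/531) = -1  (since 531 mod 8 = 3)
  reciprocity: (25/531) -> +(531/25)
  reduce: (6/25)
  pull out 2: (2/25) = +1  (since 25 mod 8 = 1)
  reciprocity: (3/25) -> +(25/3)
  reduce: (1/3)
  (1/3) = 1
Product of signs = 1

1


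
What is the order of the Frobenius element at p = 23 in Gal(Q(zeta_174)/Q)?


The Frobenius at p in Gal(Q(zeta_n)/Q) = (Z/nZ)* is the class of p, so its order is ord_174(23), the smallest k >= 1 with 23^k = 1 mod 174.
n = 174 = 2 * 3 * 29, phi(174) = 56; the order divides phi(n).
Divisors of 56: 1, 2, 4, 7, 8, 14, 28, 56
Repeated squaring mod 174: 23^1 = 23, 23^2 = 7, 23^4 = 49, 23^8 = 139, 23^16 = 7, 23^32 = 49
Test divisors in increasing order:
  k=1: 23^1 = 23 mod 174
  k=2: 23^2 = 7 mod 174
  k=4: 23^4 = 49 mod 174
  k=7: 23^7 = 49 * 7 * 23 = 59 mod 174
  k=8: 23^8 = 139 mod 174
  k=14: 23^14 = 139 * 49 * 7 = 1 mod 174  <- first divisor giving 1
Order = 14

14


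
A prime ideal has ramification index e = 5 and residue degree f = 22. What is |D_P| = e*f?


|D_P| = e * f
= 5 * 22
= 110

110


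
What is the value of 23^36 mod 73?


p = 73 is prime and the exponent is (p-1)/2 = 36, so by Euler's criterion 23^36 = (23/73) = +1 or -1 mod 73.
Compute by square-and-multiply:
  36 = 32 + 4 (binary 100100)
  Repeated squaring mod 73: 23^1 = 23, 23^2 = 18, 23^4 = 32, 23^8 = 2, 23^16 = 4, 23^32 = 16
  23^36 = 23^32 * 23^4 = 16 * 32 mod 73
    16 * 32 = 512 = 1 mod 73
  23^36 = 1 mod 73
Result 1: 23 is a quadratic residue mod 73.
23^36 mod 73 = 1

1


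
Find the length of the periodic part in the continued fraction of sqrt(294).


Run the CF algorithm for sqrt(294).
a_0 = floor(sqrt(294)) = 17; set m_0=0, q_0=1.
Recurrence: m' = q*a - m,  q' = (d - m'^2)/q,  a' = floor((a_0 + m')/q').
  step 1: m=17, q=5, a=6
  step 2: m=13, q=25, a=1
  step 3: m=12, q=6, a=4
  step 4: m=12, q=25, a=1
  step 5: m=13, q=5, a=6
  step 6: m=17, q=1, a=34
a_6 = 2*a_0 = 34, so the period closes here.
sqrt(294) = [17; 6, 1, 4, 1, 6, 34]
Period length = 6

6


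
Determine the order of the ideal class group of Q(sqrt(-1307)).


K = Q(sqrt(-1307)). d mod 4 = 1, so D = disc(K) = d = -1307
h(K) equals the number of primitive reduced positive-definite forms (a, b, c) = a*x^2 + b*x*y + c*y^2 with b^2 - 4ac = D,
where reduced means |b| <= a <= c, with b >= 0 whenever |b| = a or a = c, and primitive means gcd(a, b, c) = 1.
Reduced forces 3a^2 <= |D| = 1307, so 1 <= a <= 20; b must have the parity of D, and c = (b^2 - D)/(4a) must be an integer >= a.
Enumerate a = 1..20, b in [-a, a]:
  a=1: (1, 1, 327)  [1]
  a=2: none
  a=3: (3, -1, 109), (3, 1, 109)  [2]
  a=4..6: none
  a=7: (7, -3, 47), (7, 3, 47)  [2]
  a=8: none
  a=9: (9, -5, 37), (9, 5, 37)  [2]
  a=10..16: none
  a=17: (17, -11, 21), (17, 11, 21)  [2]
  a=18: none
  a=19: (19, -17, 21), (19, 17, 21)  [2]
  a=20: none
Total reduced forms: 1 + 2 + 2 + 2 + 2 + 2 = 11
h = 11

11


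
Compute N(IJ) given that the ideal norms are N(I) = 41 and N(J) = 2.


N(IJ) = N(I) * N(J)
= 41 * 2
= 82

82


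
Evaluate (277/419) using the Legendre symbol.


p = 419 is prime, so compute (277/419) with the reciprocity algorithm (Jacobi-symbol steps: pull out 2s via (2/n), flip via reciprocity, reduce):
  reciprocity: (277/419) -> +(419/277)
  reduce: (142/277)
  pull out 2: (2/277) = -1  (since 277 mod 8 = 5)
  reciprocity: (71/277) -> +(277/71)
  reduce: (64/71)
  pull out 2: (2/71) = +1  (since 71 mod 8 = 7)
  pull out 2: (2/71) = +1  (since 71 mod 8 = 7)
  pull out 2: (2/71) = +1  (since 71 mod 8 = 7)
  pull out 2: (2/71) = +1  (since 71 mod 8 = 7)
  pull out 2: (2/71) = +1  (since 71 mod 8 = 7)
  pull out 2: (2/71) = +1  (since 71 mod 8 = 7)
  (1/71) = 1
Product of signs = -1
(277/419) = -1

-1
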